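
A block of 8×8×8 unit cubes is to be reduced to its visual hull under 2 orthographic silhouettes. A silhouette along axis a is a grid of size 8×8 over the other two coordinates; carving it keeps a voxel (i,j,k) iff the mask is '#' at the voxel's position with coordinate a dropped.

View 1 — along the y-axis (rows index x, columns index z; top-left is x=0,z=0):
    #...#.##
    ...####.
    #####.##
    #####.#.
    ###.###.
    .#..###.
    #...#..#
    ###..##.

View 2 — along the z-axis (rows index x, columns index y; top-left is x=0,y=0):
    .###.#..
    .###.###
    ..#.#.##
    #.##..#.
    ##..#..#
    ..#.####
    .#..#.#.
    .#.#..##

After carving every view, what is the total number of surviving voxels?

before carving: 512 voxels (8×8×8)
after view 1 [y-axis, 39 of 64 cells solid] → remaining = 312
after view 2 [z-axis, 34 of 64 cells solid] → remaining = 165

165 voxels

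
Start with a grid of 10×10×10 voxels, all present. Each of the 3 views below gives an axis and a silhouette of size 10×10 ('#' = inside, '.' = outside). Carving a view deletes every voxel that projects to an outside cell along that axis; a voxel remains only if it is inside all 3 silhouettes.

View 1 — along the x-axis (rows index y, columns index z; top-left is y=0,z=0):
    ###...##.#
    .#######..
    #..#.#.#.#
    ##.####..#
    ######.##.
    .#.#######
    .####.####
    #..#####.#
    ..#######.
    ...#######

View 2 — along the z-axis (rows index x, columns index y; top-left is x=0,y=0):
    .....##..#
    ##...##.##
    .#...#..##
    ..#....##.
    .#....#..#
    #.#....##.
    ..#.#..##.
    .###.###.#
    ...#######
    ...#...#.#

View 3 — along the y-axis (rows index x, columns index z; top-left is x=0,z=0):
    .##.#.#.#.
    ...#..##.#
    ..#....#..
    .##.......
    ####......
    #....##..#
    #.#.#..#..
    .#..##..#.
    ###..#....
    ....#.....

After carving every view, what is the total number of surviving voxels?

remaining voxels: 109

start: 10×10×10 = 1000 voxels
carve view 1 (along x, YZ-mask fill 70/100): 700 voxels remain
carve view 2 (along z, XY-mask fill 44/100): 310 voxels remain
carve view 3 (along y, XZ-mask fill 34/100): 109 voxels remain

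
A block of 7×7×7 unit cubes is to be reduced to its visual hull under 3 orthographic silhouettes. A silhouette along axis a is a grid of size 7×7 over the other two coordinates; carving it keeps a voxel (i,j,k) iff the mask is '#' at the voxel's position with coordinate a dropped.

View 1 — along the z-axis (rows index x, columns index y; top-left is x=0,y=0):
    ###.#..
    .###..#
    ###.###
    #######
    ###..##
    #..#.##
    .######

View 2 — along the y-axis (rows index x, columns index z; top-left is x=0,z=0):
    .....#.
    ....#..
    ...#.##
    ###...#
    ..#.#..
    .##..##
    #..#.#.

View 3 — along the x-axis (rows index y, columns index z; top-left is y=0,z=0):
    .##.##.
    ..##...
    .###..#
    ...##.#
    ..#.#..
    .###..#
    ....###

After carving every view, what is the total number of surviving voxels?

43 voxels

full grid |V| = 343
V1 z: intersect with XY mask (36 set) -- 252 left
V2 y: intersect with XZ mask (18 set) -- 98 left
V3 x: intersect with YZ mask (22 set) -- 43 left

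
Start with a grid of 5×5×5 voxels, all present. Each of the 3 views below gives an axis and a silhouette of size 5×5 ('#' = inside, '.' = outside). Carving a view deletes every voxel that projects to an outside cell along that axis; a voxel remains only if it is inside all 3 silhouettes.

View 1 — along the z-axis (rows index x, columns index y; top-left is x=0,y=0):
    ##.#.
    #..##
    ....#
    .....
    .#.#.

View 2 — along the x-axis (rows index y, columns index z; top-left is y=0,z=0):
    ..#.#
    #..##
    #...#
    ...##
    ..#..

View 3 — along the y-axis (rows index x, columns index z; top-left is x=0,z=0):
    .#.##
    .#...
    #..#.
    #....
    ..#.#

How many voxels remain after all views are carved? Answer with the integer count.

voxel count = 7

full grid |V| = 125
  1. axis=2 (XY plane), |mask|=9  ⇒  voxels=45
  2. axis=0 (YZ plane), |mask|=10  ⇒  voxels=18
  3. axis=1 (XZ plane), |mask|=9  ⇒  voxels=7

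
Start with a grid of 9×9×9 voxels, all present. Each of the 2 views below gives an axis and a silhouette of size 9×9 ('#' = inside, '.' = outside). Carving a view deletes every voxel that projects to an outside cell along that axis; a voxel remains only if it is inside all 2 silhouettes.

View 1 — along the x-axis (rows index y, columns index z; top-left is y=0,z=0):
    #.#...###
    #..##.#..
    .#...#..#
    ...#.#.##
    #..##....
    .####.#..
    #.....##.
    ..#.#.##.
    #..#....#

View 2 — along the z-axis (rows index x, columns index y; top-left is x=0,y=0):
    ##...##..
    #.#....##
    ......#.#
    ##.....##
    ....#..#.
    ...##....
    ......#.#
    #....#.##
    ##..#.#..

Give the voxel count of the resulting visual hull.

106 voxels

before carving: 729 voxels (9×9×9)
[1] x-view keeps 34 columns → grid now 306
[2] z-view keeps 28 columns → grid now 106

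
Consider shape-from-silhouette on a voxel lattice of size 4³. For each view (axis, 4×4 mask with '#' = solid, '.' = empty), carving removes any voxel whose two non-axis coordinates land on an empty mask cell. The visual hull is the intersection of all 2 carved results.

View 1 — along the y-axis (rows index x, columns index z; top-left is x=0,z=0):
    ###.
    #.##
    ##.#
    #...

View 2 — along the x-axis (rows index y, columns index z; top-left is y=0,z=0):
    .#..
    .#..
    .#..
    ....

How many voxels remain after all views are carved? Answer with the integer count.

initial block: 4^3 = 64
V1 y: intersect with XZ mask (10 set) -- 40 left
V2 x: intersect with YZ mask (3 set) -- 6 left

remaining voxels: 6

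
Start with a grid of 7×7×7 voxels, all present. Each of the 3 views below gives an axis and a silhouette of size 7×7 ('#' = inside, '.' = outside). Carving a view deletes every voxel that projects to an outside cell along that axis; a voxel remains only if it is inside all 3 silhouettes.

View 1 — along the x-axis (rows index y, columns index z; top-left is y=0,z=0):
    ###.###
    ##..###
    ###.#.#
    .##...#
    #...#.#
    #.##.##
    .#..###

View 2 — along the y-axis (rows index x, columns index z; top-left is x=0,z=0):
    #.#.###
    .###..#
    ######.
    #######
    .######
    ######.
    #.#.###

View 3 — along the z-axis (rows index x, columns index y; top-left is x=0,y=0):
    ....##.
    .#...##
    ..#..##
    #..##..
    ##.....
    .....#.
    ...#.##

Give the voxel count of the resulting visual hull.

start: 7×7×7 = 343 voxels
after view 1 [x-axis, 31 of 49 cells solid] → remaining = 217
after view 2 [y-axis, 39 of 49 cells solid] → remaining = 172
after view 3 [z-axis, 17 of 49 cells solid] → remaining = 59

|visual hull| = 59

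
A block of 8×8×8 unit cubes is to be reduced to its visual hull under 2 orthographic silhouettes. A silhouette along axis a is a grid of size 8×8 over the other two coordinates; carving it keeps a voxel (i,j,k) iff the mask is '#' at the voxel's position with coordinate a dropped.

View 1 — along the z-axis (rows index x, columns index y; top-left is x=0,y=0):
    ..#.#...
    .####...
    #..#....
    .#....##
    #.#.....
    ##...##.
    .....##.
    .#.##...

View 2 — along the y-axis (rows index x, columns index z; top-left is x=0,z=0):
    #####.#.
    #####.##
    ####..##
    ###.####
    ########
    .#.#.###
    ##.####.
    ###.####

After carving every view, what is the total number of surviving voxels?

|visual hull| = 142

start: 8×8×8 = 512 voxels
carve view 1 (along z, XY-mask fill 22/64): 176 voxels remain
carve view 2 (along y, XZ-mask fill 52/64): 142 voxels remain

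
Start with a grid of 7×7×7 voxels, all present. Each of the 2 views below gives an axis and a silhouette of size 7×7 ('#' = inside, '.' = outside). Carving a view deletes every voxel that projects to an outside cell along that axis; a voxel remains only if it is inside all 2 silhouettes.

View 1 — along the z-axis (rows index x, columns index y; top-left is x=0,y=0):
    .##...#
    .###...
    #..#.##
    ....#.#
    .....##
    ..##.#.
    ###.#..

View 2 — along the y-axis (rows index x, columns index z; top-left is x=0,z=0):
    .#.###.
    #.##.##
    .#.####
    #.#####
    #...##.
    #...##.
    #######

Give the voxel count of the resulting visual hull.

initial block: 7^3 = 343
  1. axis=2 (XY plane), |mask|=21  ⇒  voxels=147
  2. axis=1 (XZ plane), |mask|=33  ⇒  voxels=102

102 voxels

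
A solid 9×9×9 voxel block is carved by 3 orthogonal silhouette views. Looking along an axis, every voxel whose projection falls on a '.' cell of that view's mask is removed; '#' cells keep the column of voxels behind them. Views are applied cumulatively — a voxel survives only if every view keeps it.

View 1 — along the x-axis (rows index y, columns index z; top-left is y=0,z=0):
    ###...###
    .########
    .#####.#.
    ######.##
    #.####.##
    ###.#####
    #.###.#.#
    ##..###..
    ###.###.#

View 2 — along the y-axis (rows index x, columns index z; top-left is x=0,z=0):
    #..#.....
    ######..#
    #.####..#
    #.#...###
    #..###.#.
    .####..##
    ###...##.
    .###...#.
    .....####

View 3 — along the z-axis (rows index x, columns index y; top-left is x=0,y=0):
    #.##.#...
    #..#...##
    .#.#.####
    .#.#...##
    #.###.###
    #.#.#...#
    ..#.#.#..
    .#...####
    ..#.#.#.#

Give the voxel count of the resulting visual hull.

voxel count = 143

initial block: 9^3 = 729
after view 1 [x-axis, 61 of 81 cells solid] → remaining = 549
after view 2 [y-axis, 44 of 81 cells solid] → remaining = 297
after view 3 [z-axis, 41 of 81 cells solid] → remaining = 143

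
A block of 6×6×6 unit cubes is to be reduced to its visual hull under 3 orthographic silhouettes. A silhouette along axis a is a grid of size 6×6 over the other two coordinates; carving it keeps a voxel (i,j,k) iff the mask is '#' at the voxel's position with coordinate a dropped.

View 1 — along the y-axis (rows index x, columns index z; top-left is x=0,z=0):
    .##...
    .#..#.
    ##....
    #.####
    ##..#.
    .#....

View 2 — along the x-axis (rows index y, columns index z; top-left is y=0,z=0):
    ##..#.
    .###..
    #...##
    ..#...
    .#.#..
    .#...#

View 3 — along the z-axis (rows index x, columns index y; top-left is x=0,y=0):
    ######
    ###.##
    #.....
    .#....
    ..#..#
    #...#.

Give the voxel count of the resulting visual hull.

voxel count = 21

start: 6×6×6 = 216 voxels
after view 1 [y-axis, 15 of 36 cells solid] → remaining = 90
after view 2 [x-axis, 14 of 36 cells solid] → remaining = 40
after view 3 [z-axis, 17 of 36 cells solid] → remaining = 21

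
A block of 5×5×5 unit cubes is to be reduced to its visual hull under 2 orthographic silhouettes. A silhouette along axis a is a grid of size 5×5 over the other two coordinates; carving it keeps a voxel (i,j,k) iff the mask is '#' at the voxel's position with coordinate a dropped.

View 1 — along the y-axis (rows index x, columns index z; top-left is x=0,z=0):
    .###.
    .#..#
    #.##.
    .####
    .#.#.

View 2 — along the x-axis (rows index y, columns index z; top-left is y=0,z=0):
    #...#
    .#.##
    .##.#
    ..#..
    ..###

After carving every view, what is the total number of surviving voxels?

start: 5×5×5 = 125 voxels
after view 1 [y-axis, 14 of 25 cells solid] → remaining = 70
after view 2 [x-axis, 12 of 25 cells solid] → remaining = 34

34 voxels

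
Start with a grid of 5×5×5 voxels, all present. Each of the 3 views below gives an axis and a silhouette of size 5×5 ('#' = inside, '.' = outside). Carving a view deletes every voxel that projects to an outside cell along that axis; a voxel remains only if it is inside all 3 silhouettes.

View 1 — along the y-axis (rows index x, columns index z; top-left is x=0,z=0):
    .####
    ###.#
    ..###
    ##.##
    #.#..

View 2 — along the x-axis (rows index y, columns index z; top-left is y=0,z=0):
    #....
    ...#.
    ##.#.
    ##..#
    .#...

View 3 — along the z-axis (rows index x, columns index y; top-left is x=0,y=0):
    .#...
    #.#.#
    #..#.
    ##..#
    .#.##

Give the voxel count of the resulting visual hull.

remaining voxels: 10

full grid |V| = 125
carve view 1 (along y, XZ-mask fill 17/25): 85 voxels remain
carve view 2 (along x, YZ-mask fill 9/25): 28 voxels remain
carve view 3 (along z, XY-mask fill 12/25): 10 voxels remain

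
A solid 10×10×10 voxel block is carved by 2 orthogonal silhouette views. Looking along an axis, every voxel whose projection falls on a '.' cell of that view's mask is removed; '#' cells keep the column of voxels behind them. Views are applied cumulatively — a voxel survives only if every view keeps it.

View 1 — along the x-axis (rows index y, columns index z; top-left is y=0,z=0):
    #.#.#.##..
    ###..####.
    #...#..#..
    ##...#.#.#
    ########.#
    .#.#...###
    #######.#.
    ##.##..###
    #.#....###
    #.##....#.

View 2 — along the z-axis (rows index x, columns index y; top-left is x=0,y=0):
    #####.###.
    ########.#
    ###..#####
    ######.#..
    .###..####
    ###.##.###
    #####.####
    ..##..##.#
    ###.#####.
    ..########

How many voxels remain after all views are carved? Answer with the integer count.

|visual hull| = 446

initial block: 10^3 = 1000
V1 x: intersect with YZ mask (58 set) -- 580 left
V2 z: intersect with XY mask (77 set) -- 446 left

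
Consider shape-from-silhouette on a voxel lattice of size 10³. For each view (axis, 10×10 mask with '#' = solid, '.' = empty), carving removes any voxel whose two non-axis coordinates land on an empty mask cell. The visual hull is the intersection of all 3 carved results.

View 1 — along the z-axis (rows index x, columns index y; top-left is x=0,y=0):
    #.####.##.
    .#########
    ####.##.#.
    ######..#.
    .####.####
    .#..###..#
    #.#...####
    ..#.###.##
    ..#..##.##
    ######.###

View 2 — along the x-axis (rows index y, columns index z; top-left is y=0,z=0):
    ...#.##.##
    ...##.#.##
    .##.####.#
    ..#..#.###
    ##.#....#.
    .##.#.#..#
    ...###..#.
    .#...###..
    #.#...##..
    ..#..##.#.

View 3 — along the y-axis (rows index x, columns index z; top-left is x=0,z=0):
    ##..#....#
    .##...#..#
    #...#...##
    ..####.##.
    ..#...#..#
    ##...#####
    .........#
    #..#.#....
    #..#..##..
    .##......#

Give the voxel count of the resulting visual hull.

before carving: 1000 voxels (10×10×10)
[1] z-view keeps 69 columns → grid now 690
[2] x-view keeps 47 columns → grid now 328
[3] y-view keeps 39 columns → grid now 122

122 voxels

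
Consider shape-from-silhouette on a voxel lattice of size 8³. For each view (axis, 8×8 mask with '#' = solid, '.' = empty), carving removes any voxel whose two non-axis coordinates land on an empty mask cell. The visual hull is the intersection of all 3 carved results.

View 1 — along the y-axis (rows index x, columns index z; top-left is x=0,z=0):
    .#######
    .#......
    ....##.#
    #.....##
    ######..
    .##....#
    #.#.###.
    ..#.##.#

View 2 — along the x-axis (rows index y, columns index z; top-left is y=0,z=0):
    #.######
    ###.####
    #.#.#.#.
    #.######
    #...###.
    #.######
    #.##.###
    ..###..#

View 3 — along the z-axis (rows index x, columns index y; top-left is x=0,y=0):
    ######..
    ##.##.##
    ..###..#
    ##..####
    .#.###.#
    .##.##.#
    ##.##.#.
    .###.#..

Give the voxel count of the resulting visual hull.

full grid |V| = 512
after view 1 [y-axis, 32 of 64 cells solid] → remaining = 256
after view 2 [x-axis, 46 of 64 cells solid] → remaining = 186
after view 3 [z-axis, 41 of 64 cells solid] → remaining = 120

|visual hull| = 120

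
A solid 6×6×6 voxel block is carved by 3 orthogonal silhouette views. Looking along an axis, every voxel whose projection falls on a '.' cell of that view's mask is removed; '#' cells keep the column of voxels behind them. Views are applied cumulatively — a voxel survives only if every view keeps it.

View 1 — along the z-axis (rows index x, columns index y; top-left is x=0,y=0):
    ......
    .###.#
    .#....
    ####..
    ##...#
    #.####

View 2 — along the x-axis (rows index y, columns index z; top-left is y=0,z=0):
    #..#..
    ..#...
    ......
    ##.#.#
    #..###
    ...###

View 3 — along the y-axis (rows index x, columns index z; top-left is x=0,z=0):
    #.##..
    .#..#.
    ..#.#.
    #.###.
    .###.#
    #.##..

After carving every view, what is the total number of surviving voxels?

voxel count = 19

full grid |V| = 216
[1] z-view keeps 17 columns → grid now 102
[2] x-view keeps 14 columns → grid now 35
[3] y-view keeps 18 columns → grid now 19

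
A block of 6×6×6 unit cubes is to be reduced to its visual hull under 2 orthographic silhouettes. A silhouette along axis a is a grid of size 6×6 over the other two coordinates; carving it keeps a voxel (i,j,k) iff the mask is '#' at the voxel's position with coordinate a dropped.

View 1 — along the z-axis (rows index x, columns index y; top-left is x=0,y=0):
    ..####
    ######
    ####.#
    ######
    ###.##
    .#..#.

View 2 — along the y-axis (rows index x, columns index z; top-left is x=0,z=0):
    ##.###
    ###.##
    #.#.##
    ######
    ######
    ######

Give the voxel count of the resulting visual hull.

voxel count = 148

full grid |V| = 216
V1 z: intersect with XY mask (28 set) -- 168 left
V2 y: intersect with XZ mask (32 set) -- 148 left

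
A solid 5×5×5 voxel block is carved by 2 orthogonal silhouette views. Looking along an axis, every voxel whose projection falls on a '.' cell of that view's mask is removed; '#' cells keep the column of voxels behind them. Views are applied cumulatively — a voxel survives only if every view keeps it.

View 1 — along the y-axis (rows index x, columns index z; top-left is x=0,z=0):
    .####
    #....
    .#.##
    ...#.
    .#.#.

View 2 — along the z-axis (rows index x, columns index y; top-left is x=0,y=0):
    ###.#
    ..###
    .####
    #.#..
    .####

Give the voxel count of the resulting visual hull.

remaining voxels: 41

before carving: 125 voxels (5×5×5)
after view 1 [y-axis, 11 of 25 cells solid] → remaining = 55
after view 2 [z-axis, 17 of 25 cells solid] → remaining = 41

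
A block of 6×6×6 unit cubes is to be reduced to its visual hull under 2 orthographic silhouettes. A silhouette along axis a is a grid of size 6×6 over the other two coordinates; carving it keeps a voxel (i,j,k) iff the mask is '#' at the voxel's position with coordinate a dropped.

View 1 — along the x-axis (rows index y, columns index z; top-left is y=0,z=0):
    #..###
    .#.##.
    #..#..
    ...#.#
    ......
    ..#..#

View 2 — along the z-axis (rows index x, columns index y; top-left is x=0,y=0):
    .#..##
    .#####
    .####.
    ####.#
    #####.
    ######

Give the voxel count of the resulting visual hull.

before carving: 216 voxels (6×6×6)
step 1: project along x, AND mask (13/36) → |grid| = 78
step 2: project along z, AND mask (28/36) → |grid| = 58

58 voxels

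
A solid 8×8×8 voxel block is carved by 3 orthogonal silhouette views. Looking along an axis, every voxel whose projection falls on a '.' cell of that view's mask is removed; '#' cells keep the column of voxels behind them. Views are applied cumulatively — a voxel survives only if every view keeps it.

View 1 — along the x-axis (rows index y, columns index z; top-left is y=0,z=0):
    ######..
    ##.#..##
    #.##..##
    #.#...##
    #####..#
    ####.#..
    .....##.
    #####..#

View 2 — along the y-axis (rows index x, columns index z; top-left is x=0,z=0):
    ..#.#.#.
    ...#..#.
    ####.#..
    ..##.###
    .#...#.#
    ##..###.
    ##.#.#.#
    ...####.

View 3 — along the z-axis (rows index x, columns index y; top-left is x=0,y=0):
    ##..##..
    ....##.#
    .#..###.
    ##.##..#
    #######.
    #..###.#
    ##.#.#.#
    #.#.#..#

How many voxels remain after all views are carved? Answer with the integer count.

voxel count = 90

before carving: 512 voxels (8×8×8)
after view 1 [x-axis, 39 of 64 cells solid] → remaining = 312
after view 2 [y-axis, 32 of 64 cells solid] → remaining = 151
after view 3 [z-axis, 37 of 64 cells solid] → remaining = 90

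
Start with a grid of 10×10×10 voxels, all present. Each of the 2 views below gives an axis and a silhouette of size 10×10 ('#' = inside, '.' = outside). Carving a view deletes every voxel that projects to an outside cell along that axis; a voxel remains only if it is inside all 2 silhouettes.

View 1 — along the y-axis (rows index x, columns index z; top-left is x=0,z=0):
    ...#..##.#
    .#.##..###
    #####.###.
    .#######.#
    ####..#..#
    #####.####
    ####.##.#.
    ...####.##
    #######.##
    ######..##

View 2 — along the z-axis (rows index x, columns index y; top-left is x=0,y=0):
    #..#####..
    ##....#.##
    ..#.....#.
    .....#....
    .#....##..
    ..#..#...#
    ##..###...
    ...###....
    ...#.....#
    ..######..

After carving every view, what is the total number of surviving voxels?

remaining voxels: 242

before carving: 1000 voxels (10×10×10)
after view 1 [y-axis, 71 of 100 cells solid] → remaining = 710
after view 2 [z-axis, 36 of 100 cells solid] → remaining = 242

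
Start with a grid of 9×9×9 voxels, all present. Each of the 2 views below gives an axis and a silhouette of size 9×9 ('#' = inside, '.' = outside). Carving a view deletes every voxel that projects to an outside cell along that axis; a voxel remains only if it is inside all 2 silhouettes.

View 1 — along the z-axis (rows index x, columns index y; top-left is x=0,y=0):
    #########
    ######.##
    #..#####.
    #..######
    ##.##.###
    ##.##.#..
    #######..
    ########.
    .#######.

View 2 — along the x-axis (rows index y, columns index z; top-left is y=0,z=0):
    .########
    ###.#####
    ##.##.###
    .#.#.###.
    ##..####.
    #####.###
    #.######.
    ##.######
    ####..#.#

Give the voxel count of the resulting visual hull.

voxel count = 446

before carving: 729 voxels (9×9×9)
V1 z: intersect with XY mask (64 set) -- 576 left
V2 x: intersect with YZ mask (63 set) -- 446 left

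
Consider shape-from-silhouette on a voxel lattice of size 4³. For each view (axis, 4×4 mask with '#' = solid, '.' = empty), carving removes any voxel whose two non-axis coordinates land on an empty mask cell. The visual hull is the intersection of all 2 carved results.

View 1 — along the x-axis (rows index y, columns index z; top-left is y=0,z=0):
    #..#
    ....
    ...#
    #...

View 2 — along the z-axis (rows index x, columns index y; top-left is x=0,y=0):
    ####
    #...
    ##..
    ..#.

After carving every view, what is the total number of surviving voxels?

9 voxels

before carving: 64 voxels (4×4×4)
V1 x: intersect with YZ mask (4 set) -- 16 left
V2 z: intersect with XY mask (8 set) -- 9 left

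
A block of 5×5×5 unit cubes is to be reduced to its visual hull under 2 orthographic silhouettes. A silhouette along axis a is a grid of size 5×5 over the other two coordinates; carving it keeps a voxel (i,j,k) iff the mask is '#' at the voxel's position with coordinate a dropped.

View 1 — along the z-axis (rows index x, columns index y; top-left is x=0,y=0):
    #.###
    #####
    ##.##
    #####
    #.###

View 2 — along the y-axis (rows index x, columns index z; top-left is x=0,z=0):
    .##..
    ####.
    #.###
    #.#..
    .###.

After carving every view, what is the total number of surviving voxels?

initial block: 5^3 = 125
after view 1 [z-axis, 22 of 25 cells solid] → remaining = 110
after view 2 [y-axis, 15 of 25 cells solid] → remaining = 66

|visual hull| = 66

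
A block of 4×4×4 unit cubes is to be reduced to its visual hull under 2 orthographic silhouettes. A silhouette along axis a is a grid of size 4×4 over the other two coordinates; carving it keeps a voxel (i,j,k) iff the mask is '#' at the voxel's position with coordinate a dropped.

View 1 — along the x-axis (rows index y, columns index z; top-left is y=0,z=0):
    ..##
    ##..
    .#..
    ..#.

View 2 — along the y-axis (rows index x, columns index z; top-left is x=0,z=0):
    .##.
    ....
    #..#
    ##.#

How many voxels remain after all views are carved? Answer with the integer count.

voxel count = 10

initial block: 4^3 = 64
V1 x: intersect with YZ mask (6 set) -- 24 left
V2 y: intersect with XZ mask (7 set) -- 10 left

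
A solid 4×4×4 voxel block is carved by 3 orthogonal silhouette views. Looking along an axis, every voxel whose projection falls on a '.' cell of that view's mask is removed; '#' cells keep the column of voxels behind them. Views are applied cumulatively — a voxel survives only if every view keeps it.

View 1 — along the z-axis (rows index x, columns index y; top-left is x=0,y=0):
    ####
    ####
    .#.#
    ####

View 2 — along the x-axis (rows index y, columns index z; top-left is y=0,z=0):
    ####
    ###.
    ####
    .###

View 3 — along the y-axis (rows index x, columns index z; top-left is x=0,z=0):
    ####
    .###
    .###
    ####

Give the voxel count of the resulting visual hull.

remaining voxels: 44

before carving: 64 voxels (4×4×4)
after view 1 [z-axis, 14 of 16 cells solid] → remaining = 56
after view 2 [x-axis, 14 of 16 cells solid] → remaining = 48
after view 3 [y-axis, 14 of 16 cells solid] → remaining = 44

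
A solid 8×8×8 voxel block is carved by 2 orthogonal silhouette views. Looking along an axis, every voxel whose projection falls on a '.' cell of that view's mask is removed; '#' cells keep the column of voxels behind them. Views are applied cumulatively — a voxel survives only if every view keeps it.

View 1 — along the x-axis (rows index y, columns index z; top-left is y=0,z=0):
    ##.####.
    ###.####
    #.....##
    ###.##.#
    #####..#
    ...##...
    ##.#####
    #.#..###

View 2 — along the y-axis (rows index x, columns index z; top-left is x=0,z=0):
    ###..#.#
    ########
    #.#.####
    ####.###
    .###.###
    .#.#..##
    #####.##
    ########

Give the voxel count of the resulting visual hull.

start: 8×8×8 = 512 voxels
V1 x: intersect with YZ mask (42 set) -- 336 left
V2 y: intersect with XZ mask (51 set) -- 266 left

|visual hull| = 266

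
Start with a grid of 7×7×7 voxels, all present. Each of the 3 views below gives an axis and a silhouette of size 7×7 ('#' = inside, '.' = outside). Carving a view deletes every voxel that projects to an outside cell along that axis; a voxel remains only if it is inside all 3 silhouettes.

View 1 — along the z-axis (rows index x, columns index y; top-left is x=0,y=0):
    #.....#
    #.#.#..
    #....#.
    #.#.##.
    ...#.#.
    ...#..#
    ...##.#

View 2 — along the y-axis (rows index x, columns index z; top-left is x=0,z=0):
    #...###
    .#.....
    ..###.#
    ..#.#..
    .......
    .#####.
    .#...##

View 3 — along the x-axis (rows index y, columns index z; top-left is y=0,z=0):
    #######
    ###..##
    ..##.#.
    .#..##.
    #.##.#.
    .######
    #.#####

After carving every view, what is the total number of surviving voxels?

voxel count = 35

before carving: 343 voxels (7×7×7)
V1 z: intersect with XY mask (18 set) -- 126 left
V2 y: intersect with XZ mask (19 set) -- 46 left
V3 x: intersect with YZ mask (34 set) -- 35 left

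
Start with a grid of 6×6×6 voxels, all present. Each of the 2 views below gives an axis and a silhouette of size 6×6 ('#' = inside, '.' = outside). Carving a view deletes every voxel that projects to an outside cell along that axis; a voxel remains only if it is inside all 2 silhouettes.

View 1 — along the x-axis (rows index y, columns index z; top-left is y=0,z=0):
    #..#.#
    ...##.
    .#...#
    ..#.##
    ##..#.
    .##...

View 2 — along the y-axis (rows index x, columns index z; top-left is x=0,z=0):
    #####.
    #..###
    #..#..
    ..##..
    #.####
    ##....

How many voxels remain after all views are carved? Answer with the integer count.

full grid |V| = 216
step 1: project along x, AND mask (15/36) → |grid| = 90
step 2: project along y, AND mask (20/36) → |grid| = 47

47 voxels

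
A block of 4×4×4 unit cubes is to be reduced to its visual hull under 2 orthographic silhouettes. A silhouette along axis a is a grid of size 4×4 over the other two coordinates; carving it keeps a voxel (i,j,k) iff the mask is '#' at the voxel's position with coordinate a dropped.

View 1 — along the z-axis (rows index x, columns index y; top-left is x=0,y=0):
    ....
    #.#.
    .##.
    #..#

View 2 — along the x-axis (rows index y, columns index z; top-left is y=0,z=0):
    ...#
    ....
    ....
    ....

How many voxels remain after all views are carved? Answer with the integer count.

start: 4×4×4 = 64 voxels
V1 z: intersect with XY mask (6 set) -- 24 left
V2 x: intersect with YZ mask (1 set) -- 2 left

|visual hull| = 2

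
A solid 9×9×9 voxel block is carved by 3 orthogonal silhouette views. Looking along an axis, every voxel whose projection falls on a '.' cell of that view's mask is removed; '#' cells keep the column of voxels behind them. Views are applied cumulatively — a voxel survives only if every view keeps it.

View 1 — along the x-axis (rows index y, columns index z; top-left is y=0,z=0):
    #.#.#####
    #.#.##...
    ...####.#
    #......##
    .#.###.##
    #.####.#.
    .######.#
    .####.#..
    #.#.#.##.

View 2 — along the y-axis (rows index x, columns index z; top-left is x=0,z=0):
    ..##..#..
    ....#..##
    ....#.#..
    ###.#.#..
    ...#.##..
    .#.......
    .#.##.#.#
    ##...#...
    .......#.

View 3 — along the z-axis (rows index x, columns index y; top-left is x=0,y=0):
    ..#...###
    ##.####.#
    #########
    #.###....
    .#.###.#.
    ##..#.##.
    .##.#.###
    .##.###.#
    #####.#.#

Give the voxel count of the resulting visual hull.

91 voxels

before carving: 729 voxels (9×9×9)
  1. axis=0 (YZ plane), |mask|=48  ⇒  voxels=432
  2. axis=1 (XZ plane), |mask|=26  ⇒  voxels=138
  3. axis=2 (XY plane), |mask|=53  ⇒  voxels=91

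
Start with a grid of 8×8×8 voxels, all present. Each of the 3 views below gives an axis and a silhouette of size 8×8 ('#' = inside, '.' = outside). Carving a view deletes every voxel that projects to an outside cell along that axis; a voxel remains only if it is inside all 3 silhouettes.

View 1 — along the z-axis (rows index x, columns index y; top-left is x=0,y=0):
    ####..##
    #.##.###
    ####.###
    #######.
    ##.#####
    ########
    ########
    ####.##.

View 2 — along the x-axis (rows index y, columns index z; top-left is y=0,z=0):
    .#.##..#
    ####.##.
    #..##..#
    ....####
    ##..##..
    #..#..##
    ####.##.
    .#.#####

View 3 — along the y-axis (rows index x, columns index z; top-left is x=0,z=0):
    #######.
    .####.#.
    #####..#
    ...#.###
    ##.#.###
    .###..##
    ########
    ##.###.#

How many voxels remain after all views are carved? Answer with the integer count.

start: 8×8×8 = 512 voxels
  1. axis=2 (XY plane), |mask|=55  ⇒  voxels=440
  2. axis=0 (YZ plane), |mask|=38  ⇒  voxels=262
  3. axis=1 (XZ plane), |mask|=47  ⇒  voxels=196

remaining voxels: 196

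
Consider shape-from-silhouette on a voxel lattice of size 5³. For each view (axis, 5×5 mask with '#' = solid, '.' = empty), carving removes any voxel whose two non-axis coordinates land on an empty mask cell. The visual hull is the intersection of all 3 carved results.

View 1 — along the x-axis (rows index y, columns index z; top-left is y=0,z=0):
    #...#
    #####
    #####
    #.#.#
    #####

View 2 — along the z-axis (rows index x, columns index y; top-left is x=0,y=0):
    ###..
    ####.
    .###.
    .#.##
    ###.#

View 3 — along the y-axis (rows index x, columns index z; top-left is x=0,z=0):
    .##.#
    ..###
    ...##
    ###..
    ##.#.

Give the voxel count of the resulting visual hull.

|visual hull| = 39

initial block: 5^3 = 125
carve view 1 (along x, YZ-mask fill 20/25): 100 voxels remain
carve view 2 (along z, XY-mask fill 17/25): 70 voxels remain
carve view 3 (along y, XZ-mask fill 14/25): 39 voxels remain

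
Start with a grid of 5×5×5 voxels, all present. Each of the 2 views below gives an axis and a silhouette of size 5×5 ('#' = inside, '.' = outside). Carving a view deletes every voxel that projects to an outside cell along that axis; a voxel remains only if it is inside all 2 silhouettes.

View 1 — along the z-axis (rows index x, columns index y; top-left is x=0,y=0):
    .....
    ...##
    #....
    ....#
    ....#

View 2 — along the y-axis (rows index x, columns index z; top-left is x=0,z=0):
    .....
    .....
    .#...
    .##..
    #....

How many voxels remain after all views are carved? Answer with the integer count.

voxel count = 4

initial block: 5^3 = 125
[1] z-view keeps 5 columns → grid now 25
[2] y-view keeps 4 columns → grid now 4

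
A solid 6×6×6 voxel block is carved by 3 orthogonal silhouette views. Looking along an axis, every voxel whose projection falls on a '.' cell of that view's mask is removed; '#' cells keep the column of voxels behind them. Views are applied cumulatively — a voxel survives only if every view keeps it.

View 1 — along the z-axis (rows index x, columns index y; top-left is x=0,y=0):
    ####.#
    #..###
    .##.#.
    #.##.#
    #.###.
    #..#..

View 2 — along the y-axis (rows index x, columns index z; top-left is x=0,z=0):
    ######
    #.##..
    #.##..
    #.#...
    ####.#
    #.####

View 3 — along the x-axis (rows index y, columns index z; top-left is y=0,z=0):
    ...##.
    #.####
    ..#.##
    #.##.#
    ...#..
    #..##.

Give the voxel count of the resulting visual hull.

47 voxels

initial block: 6^3 = 216
carve view 1 (along z, XY-mask fill 22/36): 132 voxels remain
carve view 2 (along y, XZ-mask fill 24/36): 89 voxels remain
carve view 3 (along x, YZ-mask fill 18/36): 47 voxels remain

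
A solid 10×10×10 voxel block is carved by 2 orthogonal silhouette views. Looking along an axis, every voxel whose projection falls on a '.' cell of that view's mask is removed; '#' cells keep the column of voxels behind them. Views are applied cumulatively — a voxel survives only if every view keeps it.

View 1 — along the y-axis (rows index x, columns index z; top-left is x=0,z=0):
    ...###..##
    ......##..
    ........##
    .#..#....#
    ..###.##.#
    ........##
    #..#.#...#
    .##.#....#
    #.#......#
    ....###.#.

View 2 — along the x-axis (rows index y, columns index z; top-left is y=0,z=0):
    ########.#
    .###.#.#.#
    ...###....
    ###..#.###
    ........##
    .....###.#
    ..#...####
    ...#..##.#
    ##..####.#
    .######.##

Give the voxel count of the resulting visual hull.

remaining voxels: 207

full grid |V| = 1000
  1. axis=1 (XZ plane), |mask|=35  ⇒  voxels=350
  2. axis=0 (YZ plane), |mask|=55  ⇒  voxels=207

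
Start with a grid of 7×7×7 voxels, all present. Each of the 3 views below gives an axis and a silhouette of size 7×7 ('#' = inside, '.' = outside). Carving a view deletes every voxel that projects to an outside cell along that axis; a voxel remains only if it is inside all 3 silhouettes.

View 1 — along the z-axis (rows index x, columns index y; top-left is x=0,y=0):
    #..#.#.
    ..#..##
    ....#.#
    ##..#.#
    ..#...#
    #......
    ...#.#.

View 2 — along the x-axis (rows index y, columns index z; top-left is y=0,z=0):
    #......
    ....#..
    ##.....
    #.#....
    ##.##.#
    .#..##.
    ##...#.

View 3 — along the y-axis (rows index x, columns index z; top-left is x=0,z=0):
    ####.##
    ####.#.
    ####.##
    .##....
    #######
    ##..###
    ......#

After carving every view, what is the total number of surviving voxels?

|visual hull| = 27

initial block: 7^3 = 343
V1 z: intersect with XY mask (17 set) -- 119 left
V2 x: intersect with YZ mask (17 set) -- 43 left
V3 y: intersect with XZ mask (32 set) -- 27 left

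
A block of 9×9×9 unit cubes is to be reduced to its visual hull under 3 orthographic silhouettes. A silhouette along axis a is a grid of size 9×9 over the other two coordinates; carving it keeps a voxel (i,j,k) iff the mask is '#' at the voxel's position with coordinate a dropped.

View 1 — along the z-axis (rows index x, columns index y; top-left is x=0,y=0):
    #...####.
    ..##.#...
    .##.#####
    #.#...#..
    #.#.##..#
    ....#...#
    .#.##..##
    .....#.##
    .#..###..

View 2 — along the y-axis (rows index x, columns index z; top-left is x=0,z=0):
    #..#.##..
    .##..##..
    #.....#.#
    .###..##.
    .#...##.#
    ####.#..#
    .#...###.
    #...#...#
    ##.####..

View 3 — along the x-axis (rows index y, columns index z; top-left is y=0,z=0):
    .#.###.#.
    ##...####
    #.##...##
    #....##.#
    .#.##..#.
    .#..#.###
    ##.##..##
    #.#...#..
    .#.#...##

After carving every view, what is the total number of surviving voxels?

before carving: 729 voxels (9×9×9)
carve view 1 (along z, XY-mask fill 37/81): 333 voxels remain
carve view 2 (along y, XZ-mask fill 39/81): 153 voxels remain
carve view 3 (along x, YZ-mask fill 42/81): 77 voxels remain

|visual hull| = 77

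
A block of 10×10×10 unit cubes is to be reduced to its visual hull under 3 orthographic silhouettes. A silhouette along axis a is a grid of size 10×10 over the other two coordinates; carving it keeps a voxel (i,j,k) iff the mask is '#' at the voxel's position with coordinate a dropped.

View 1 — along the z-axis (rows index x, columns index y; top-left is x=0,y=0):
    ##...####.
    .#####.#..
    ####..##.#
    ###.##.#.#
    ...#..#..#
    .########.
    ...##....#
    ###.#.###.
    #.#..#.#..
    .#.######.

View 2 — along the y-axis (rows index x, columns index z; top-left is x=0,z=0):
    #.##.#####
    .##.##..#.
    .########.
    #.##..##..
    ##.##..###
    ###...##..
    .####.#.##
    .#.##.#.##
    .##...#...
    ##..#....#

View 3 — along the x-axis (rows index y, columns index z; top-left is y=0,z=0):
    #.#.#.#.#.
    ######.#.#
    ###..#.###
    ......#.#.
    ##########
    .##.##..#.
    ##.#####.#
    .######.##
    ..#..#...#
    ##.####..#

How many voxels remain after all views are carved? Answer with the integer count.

before carving: 1000 voxels (10×10×10)
after view 1 [z-axis, 58 of 100 cells solid] → remaining = 580
after view 2 [y-axis, 58 of 100 cells solid] → remaining = 333
after view 3 [x-axis, 63 of 100 cells solid] → remaining = 214

voxel count = 214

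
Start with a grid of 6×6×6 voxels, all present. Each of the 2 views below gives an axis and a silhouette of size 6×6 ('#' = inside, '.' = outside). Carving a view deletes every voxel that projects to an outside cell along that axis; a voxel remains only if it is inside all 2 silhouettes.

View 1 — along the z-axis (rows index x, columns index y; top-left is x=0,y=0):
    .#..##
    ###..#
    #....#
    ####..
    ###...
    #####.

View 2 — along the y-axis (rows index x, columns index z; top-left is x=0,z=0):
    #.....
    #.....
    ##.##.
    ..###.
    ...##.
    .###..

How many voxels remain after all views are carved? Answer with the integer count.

initial block: 6^3 = 216
after view 1 [z-axis, 21 of 36 cells solid] → remaining = 126
after view 2 [y-axis, 14 of 36 cells solid] → remaining = 48

remaining voxels: 48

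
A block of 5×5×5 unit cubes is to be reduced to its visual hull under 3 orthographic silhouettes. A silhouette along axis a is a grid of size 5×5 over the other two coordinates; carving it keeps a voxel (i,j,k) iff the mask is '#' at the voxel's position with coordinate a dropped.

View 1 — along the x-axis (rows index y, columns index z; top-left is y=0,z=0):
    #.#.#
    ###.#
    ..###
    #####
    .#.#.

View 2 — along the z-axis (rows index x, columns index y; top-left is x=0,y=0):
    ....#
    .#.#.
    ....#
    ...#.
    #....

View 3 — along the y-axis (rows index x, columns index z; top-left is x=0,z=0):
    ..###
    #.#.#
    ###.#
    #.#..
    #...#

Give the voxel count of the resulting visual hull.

initial block: 5^3 = 125
V1 x: intersect with YZ mask (17 set) -- 85 left
V2 z: intersect with XY mask (6 set) -- 21 left
V3 y: intersect with XZ mask (14 set) -- 12 left

12 voxels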